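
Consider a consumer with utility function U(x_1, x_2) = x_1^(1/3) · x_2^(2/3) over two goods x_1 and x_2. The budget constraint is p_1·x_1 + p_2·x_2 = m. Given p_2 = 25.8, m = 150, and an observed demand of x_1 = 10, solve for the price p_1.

p_1 = 5

The MRS is (1/2)·x_2/x_1. Set MRS = p_1/p_2.
So 1/3·p_2·x_2 = 2/3·p_1·x_1; combined with the budget, a share 1/3 of income goes to x_1.
Demand: x_1*(p_1,p_2,m) = 1/3·m/p_1 and x_2* = 2/3·m/p_2.
Set x_1* = 10 in the demand function and solve for p_1: p_1 = 5.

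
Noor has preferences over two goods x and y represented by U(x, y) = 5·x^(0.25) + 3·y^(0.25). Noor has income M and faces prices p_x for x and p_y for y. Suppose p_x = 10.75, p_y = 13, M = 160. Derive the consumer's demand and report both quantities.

x* = 10.0907, y* = 3.9635

From the CES first-order condition, (5/3)·(y/x)^(0.75) = p_x/p_y.
Solve for the ratio: y/x = [(3/5)·p_x/p_y]^(4/3).
With the ratio pinned down, the budget gives x* = M/(p_x + p_y·(y/x)) and y* = (y/x)·x*.
Numerically y/x = 0.392785, so x* = 160/(10.75 + 13·0.392785) = 10.0907 and y* = 0.392785·10.0907 = 3.9635.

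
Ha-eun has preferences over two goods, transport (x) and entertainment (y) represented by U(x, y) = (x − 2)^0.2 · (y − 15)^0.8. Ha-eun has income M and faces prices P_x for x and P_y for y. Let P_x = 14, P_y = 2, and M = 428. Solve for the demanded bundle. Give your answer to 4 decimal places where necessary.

Substituting into the budget: x* = 2 + 0.2·(M − 2·P_x − 15·P_y)/P_x, and y* = 15 + 0.8·(…)/P_y.
Discretionary income = 428 − 2·14 − 15·2 = 370; x* = 2 + 0.2·370/14 = 7.2857; y* = 15 + 0.8·370/2 = 163.

x* = 7.2857, y* = 163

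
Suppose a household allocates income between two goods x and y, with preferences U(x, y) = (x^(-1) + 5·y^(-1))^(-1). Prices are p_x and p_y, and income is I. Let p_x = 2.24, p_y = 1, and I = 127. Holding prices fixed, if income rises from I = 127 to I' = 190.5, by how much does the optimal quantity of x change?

MRS = MU_x/MU_y = (1/5)·(y/x)^(2). Set equal to p_x/p_y.
Hence y/x = (5·p_x/p_y)^(1/(2)), i.e. raised to the 0.5 power.
With the ratio pinned down, the budget gives x* = I/(p_x + p_y·(y/x)) and y* = (y/x)·x*.
Numerically y/x = 3.34664, so x* = 127/(2.24 + 1·3.34664) = 22.7328.
At I' = 190.5: x* = 34.0992. Change: 34.0992 − 22.7328 = 11.3664.

Δx* = 11.3664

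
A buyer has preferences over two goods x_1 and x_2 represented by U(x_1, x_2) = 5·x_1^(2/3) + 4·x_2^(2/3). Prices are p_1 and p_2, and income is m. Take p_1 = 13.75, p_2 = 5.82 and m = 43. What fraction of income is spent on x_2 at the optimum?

Substitute x_2 = (x_2/x_1)·x_1 into the budget: x_1* = m/(p_1 + p_2·(x_2/x_1)).
Numerically x_2/x_1 = 6.751637, so x_1* = 43/(13.75 + 5.82·6.751637) = 0.8106 and x_2* = 6.751637·0.8106 = 5.4731.
Expenditure on x_2: 5.82·5.4731 = 31.8537; share = 0.7408.

share on x_2 = 0.7408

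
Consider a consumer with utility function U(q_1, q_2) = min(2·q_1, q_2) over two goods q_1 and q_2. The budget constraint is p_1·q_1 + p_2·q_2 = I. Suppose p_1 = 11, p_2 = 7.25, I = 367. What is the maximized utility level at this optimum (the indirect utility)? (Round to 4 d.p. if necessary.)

V = 28.7843

With perfect complements, no substitution: consume in ratio q_1:q_2 = 1:2.
Budget: p_1·q_1 + p_2·2·q_1 = I, so (p_1 + 2·p_2)·q_1 = I.
Demand: q_1*(p_1,p_2,I) = I/(p_1 + 2·p_2), q_2* = 2·I/(p_1 + 2·p_2).
Here 11 + 2·7.25 = 25.5, giving q_1* = 14.3922 and q_2* = 28.7843.
Utility at the optimum: U(14.3922, 28.7843) = 28.7843.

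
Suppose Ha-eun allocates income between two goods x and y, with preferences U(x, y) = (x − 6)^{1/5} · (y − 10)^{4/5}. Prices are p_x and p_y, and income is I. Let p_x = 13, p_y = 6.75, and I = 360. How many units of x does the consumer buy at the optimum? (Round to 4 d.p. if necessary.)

Substituting into the budget: x* = 6 + 0.2·(I − 6·p_x − 10·p_y)/p_x, and y* = 10 + 0.8·(…)/p_y.
Discretionary income = 360 − 6·13 − 10·6.75 = 214.5; x* = 6 + 0.2·214.5/13 = 9.3.

x* = 9.3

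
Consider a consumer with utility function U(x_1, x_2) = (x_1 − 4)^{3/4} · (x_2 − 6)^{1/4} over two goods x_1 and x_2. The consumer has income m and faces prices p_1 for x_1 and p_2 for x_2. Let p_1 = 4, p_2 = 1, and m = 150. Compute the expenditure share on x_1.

Let x_1' = x_1−4, x_2' = x_2−6. MRS = 3·x_2'/x_1' = p_1/p_2.
After buying the subsistence bundle (4, 6), a share 0.75 of the remaining income goes to x_1: x_1* = 4 + 0.75·(m − 4p_1 − 6p_2)/p_1.
Discretionary income = 150 − 4·4 − 6·1 = 128; x_1* = 4 + 0.75·128/4 = 28; x_2* = 6 + 0.25·128/1 = 38.
Expenditure on x_1: 4·28 = 112; share = 0.7467.

share on x_1 = 0.7467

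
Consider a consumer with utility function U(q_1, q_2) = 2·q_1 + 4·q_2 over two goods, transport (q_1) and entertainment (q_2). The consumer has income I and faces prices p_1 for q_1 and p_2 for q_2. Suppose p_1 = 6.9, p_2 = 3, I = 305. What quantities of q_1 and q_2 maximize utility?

Linear utility — the consumer picks whichever good has higher MU/price: 2/6.9 = 0.2899 vs 4/3 = 1.3333.
q_2 gives more utility per dollar, so spend all income on q_2: q_2* = I/p_2, q_1* = 0.
Numerically: q_1* = 0, q_2* = 101.6667.

q_1* = 0, q_2* = 101.6667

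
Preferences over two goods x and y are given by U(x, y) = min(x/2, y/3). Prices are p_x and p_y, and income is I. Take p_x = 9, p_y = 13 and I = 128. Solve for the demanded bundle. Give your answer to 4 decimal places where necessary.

Here 2·9 + 3·13 = 57, giving x* = 4.4912 and y* = 6.7368.

x* = 4.4912, y* = 6.7368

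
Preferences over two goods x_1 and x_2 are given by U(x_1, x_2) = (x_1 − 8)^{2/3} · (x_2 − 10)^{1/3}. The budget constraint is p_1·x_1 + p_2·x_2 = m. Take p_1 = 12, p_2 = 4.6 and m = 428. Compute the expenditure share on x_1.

This is Cobb-Douglas in (x_1−8, x_2−10): tangency gives 2/3·p_2·(x_2−10) = 1/3·p_1·(x_1−8).
Substituting into the budget: x_1* = 8 + 2/3·(m − 8·p_1 − 10·p_2)/p_1, and x_2* = 10 + 1/3·(…)/p_2.
Discretionary income = 428 − 8·12 − 10·4.6 = 286; x_1* = 8 + 2/3·286/12 = 23.8889; x_2* = 10 + 1/3·286/4.6 = 30.7246.
Expenditure on x_1: 12·23.8889 = 286.6667; share = 0.6698.

share on x_1 = 0.6698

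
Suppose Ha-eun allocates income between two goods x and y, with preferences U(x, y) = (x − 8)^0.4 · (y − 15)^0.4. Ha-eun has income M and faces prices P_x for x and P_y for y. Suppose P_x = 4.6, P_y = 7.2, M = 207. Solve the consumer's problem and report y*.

y* = 19.3194

This is Cobb-Douglas in (x−8, y−15): tangency gives 0.4·P_y·(y−15) = 0.4·P_x·(x−8).
After buying the subsistence bundle (8, 15), a share 0.5 of the remaining income goes to x: x* = 8 + 0.5·(M − 8P_x − 15P_y)/P_x.
Discretionary income = 207 − 8·4.6 − 15·7.2 = 62.2; y* = 15 + 0.5·62.2/7.2 = 19.3194.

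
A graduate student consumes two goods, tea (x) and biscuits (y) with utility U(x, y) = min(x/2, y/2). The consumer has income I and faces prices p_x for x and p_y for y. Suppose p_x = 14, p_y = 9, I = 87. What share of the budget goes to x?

share on x = 0.6087

With perfect complements, no substitution: consume in ratio x:y = 2:2.
Budget: p_x·x + p_y·x = I, so (2·p_x + 2·p_y)·x = 2·I.
Demand: x*(p_x,p_y,I) = 2·I/(2·p_x + 2·p_y), y* = 2·I/(2·p_x + 2·p_y).
Here 2·14 + 2·9 = 46, giving x* = 3.7826 and y* = 3.7826.
Expenditure on x: 14·3.7826 = 52.9565; share = 0.6087.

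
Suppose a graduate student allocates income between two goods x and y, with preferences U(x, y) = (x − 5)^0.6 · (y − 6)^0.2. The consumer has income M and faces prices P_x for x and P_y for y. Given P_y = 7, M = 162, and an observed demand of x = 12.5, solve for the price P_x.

This is Cobb-Douglas in (x−5, y−6): tangency gives 0.6·P_y·(y−6) = 0.2·P_x·(x−5).
After buying the subsistence bundle (5, 6), a share 0.75 of the remaining income goes to x: x* = 5 + 0.75·(M − 5P_x − 6P_y)/P_x.
Set x* = 12.5 in the demand function and solve for P_x: P_x = 8.

P_x = 8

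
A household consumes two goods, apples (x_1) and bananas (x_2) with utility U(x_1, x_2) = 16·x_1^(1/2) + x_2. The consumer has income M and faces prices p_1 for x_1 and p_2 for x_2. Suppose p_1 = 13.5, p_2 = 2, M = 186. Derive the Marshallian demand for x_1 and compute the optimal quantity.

x_1* = 1.4047

Thus x_1* = (8·p_2/p_1)² — independent of M — with the rest of income spent on x_2.
Plugging in: x_1* = (8·2/13.5)² = 1.4047.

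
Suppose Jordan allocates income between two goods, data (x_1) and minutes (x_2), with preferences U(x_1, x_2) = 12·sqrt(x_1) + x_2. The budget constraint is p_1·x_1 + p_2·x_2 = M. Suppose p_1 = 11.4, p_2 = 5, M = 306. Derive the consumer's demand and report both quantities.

Utility is quasi-linear in x_2; the FOC for x_1 is 6/√x_1 = p_1/p_2.
Solve: √x_1 = 6·p_2/p_1, so x_1*(p_1,p_2) = (6·p_2/p_1)², and x_2* = (M − p_1·x_1*)/p_2.
Plugging in: x_1* = (6·5/11.4)² = 6.9252, x_2* = 45.4105.

x_1* = 6.9252, x_2* = 45.4105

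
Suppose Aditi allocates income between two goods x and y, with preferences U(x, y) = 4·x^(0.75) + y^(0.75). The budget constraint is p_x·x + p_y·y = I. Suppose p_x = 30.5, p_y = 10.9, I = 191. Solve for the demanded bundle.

MU_x ∝ 4·x^(-0.25), MU_y ∝ y^(-0.25), so MRS = 4·(y/x)^(0.25) = p_x/p_y.
Solve for the ratio: y/x = [(1/4)·p_x/p_y]^(4).
With the ratio pinned down, the budget gives x* = I/(p_x + p_y·(y/x)) and y* = (y/x)·x*.
Numerically y/x = 0.239471, so x* = 191/(30.5 + 10.9·0.239471) = 5.7686 and y* = 0.239471·5.7686 = 1.3814.

x* = 5.7686, y* = 1.3814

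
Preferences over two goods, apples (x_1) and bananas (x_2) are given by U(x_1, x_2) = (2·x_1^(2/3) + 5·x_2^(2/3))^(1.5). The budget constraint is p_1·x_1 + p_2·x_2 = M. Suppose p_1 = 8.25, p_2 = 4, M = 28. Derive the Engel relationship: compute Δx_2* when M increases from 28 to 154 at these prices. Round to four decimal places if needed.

Δx_2* = 31.0331

Numerically x_2/x_1 = 137.088776, so x_1* = 28/(8.25 + 4·137.088776) = 0.0503 and x_2* = 137.088776·0.0503 = 6.8962.
At M' = 154: x_2* = 37.9294. Change: 37.9294 − 6.8962 = 31.0331.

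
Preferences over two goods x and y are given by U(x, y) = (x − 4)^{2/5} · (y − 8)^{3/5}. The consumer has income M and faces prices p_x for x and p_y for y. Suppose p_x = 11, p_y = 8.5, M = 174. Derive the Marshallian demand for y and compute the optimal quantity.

y* = 12.3765

Substituting into the budget: x* = 4 + 0.4·(M − 4·p_x − 8·p_y)/p_x, and y* = 8 + 0.6·(…)/p_y.
Discretionary income = 174 − 4·11 − 8·8.5 = 62; y* = 8 + 0.6·62/8.5 = 12.3765.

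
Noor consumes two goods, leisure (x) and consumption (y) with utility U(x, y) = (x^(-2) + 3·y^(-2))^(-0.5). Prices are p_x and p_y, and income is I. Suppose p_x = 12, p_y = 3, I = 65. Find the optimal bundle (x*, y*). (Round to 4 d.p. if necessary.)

x* = 3.4449, y* = 7.8869

From the CES first-order condition, (1/3)·(y/x)^(3) = p_x/p_y.
Hence y/x = (3·p_x/p_y)^(1/(3)), i.e. raised to the 1/3 power.
Substitute y = (y/x)·x into the budget: x* = I/(p_x + p_y·(y/x)).
Numerically y/x = 2.289428, so x* = 65/(12 + 3·2.289428) = 3.4449 and y* = 2.289428·3.4449 = 7.8869.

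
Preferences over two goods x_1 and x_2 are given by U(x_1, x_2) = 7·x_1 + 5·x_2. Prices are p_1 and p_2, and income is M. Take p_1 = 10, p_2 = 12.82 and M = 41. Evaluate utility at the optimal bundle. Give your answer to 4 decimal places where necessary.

V = 28.7

x_1 gives more utility per dollar, so spend all income on x_1: x_1* = M/p_1, x_2* = 0.
Numerically: x_1* = 4.1, x_2* = 0.
Utility at the optimum: U(4.1, 0) = 28.7.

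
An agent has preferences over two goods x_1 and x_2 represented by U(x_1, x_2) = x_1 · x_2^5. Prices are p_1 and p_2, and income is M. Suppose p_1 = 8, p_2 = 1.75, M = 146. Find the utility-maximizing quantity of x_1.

MU_x_1/MU_x_2 = (x_2)/(5·x_1); tangency sets this equal to p_1/p_2.
So p_2·x_2 = 5·p_1·x_1; combined with the budget, a share 1/6 of income goes to x_1.
Demand: x_1*(p_1,p_2,M) = 1/6·M/p_1 and x_2* = 5/6·M/p_2.
At p_1=8, p_2=1.75, M=146: x_1* = 1/6·146/8 = 3.0417.

x_1* = 3.0417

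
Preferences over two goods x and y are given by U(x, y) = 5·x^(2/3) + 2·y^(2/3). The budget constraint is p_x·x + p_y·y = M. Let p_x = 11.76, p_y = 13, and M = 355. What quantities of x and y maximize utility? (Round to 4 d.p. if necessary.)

MU_x ∝ 5·x^(-1/3), MU_y ∝ 2·y^(-1/3), so MRS = (5/2)·(y/x)^(1/3) = p_x/p_y.
Solve for the ratio: y/x = [(2/5)·p_x/p_y]^(3).
Substitute y = (y/x)·x into the budget: x* = M/(p_x + p_y·(y/x)).
Numerically y/x = 0.047377, so x* = 355/(11.76 + 13·0.047377) = 28.6848 and y* = 0.047377·28.6848 = 1.359.

x* = 28.6848, y* = 1.359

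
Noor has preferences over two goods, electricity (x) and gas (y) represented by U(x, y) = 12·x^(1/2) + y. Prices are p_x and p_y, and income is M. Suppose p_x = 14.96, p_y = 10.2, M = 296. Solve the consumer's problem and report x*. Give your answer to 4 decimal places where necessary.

Solve: √x = 6·p_y/p_x, so x*(p_x,p_y) = (6·p_y/p_x)², and y* = (M − p_x·x*)/p_y.
Plugging in: x* = (6·10.2/14.96)² = 16.7355.

x* = 16.7355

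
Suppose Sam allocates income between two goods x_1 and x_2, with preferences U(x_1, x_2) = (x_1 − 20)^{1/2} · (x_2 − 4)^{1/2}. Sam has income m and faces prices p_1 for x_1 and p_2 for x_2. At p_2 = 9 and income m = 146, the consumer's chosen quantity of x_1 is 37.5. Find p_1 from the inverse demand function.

p_1 = 2

This is Cobb-Douglas in (x_1−20, x_2−4): tangency gives 0.5·p_2·(x_2−4) = 0.5·p_1·(x_1−20).
Substituting into the budget: x_1* = 20 + 0.5·(m − 20·p_1 − 4·p_2)/p_1, and x_2* = 4 + 0.5·(…)/p_2.
Set x_1* = 37.5 in the demand function and solve for p_1: p_1 = 2.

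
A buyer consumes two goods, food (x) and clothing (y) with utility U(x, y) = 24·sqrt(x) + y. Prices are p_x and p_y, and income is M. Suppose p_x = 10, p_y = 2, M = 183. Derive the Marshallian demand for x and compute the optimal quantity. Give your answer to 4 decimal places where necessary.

MU_x = 12/√x, MU_y = 1. Tangency: 12/√x = p_x/p_y.
Thus x* = (12·p_y/p_x)² — independent of M — with the rest of income spent on y.
Plugging in: x* = (12·2/10)² = 5.76.

x* = 5.76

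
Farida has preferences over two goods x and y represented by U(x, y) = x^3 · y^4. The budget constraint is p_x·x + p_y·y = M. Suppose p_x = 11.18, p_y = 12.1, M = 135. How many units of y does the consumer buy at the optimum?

Tangency: MRS = (3/4)·y/x = p_x/p_y.
So 3·p_y·y = 4·p_x·x; combined with the budget, a share 3/7 of income goes to x.
Demand: x*(p_x,p_y,M) = 3/7·M/p_x and y* = 4/7·M/p_y.
At p_x=11.18, p_y=12.1, M=135: y* = 4/7·135/12.1 = 6.3754.

y* = 6.3754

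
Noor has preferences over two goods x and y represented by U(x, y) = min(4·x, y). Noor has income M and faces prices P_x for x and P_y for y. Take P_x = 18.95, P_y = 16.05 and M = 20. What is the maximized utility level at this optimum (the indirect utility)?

Demand: x*(P_x,P_y,M) = M/(P_x + 4·P_y), y* = 4·M/(P_x + 4·P_y).
Here 18.95 + 4·16.05 = 83.15, giving x* = 0.2405 and y* = 0.9621.
Utility at the optimum: U(0.2405, 0.9621) = 0.9621.

V = 0.9621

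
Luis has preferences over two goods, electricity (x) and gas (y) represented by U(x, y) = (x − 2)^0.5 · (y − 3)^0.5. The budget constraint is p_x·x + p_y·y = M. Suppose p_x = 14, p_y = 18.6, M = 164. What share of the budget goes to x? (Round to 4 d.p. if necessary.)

share on x = 0.4152

MRS = (y−3)/(x−2). Tangency with p_x/p_y gives y−3 = (p_x/p_y)·(x−2).
After buying the subsistence bundle (2, 3), a share 0.5 of the remaining income goes to x: x* = 2 + 0.5·(M − 2p_x − 3p_y)/p_x.
Discretionary income = 164 − 2·14 − 3·18.6 = 80.2; x* = 2 + 0.5·80.2/14 = 4.8643; y* = 3 + 0.5·80.2/18.6 = 5.1559.
Expenditure on x: 14·4.8643 = 68.1; share = 0.4152.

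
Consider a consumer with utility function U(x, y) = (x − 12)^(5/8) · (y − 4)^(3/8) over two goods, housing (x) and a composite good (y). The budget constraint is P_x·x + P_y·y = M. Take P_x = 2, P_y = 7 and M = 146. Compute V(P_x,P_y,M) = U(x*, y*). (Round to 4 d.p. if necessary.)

V = 15.1621

Discretionary income = 146 − 12·2 − 4·7 = 94; x* = 12 + 0.625·94/2 = 41.375; y* = 4 + 0.375·94/7 = 9.0357.
Utility at the optimum: U(41.375, 9.0357) = 15.1621.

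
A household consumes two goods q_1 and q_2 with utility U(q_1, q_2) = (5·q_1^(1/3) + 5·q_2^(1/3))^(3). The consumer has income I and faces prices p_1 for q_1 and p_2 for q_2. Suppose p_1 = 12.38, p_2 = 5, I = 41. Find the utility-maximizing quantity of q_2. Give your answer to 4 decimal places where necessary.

From the CES first-order condition, (q_2/q_1)^(2/3) = p_1/p_2.
Hence q_2/q_1 = (p_1/p_2)^(1/(2/3)), i.e. raised to the 1.5 power.
With the ratio pinned down, the budget gives q_1* = I/(p_1 + p_2·(q_2/q_1)) and q_2* = (q_2/q_1)·q_1*.
Numerically q_2/q_1 = 3.896063, so q_1* = 41/(12.38 + 5·3.896063) = 1.2869 and q_2* = 3.896063·1.2869 = 5.0137.

q_2* = 5.0137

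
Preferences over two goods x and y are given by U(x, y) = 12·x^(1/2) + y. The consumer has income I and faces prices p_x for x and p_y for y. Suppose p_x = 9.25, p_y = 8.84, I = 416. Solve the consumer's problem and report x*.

x* = 32.8794

Set MRS = p_x/p_y: 6·x^(−1/2) = p_x/p_y.
Thus x* = (6·p_y/p_x)² — independent of I — with the rest of income spent on y.
Plugging in: x* = (6·8.84/9.25)² = 32.8794.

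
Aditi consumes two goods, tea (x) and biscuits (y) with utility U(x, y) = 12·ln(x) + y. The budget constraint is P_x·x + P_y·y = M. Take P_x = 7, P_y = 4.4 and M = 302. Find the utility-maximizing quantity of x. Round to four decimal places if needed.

MU_x = 12/x, MU_y = 1. Tangency: 12/x = P_x/P_y.
So x*(P_x,P_y) = 12·P_y/P_x, independent of income; and y* = (M − 12·P_y)/P_y.
At the given prices: x* = 12·4.4/7 = 7.5429.

x* = 7.5429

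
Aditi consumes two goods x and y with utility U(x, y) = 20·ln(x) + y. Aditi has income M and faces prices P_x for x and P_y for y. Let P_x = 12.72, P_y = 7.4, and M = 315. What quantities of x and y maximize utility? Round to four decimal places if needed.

x* = 11.6352, y* = 22.5676

MU_x = 20/x, MU_y = 1. Tangency: 20/x = P_x/P_y.
So x*(P_x,P_y) = 20·P_y/P_x, independent of income; and y* = (M − 20·P_y)/P_y.
At the given prices: x* = 20·7.4/12.72 = 11.6352, and y* = 22.5676.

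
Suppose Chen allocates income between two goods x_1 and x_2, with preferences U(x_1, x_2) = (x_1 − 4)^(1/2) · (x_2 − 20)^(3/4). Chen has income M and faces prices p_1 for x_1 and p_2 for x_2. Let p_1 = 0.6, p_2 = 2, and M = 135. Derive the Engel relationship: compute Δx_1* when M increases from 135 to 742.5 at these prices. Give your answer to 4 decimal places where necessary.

MRS = (2/3)·(x_2−20)/(x_1−4). Tangency with p_1/p_2 gives x_2−20 = (3/2)·(p_1/p_2)·(x_1−4).
Substituting into the budget: x_1* = 4 + 0.4·(M − 4·p_1 − 20·p_2)/p_1, and x_2* = 20 + 0.6·(…)/p_2.
Discretionary income = 135 − 4·0.6 − 20·2 = 92.6; x_1* = 4 + 0.4·92.6/0.6 = 65.7333.
At M' = 742.5: x_1* = 470.7333. Change: 470.7333 − 65.7333 = 405.

Δx_1* = 405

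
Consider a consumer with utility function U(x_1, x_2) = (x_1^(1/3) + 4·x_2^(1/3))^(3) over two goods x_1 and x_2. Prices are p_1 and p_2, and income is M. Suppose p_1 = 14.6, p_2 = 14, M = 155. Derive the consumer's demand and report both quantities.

From the CES first-order condition, (1/4)·(x_2/x_1)^(2/3) = p_1/p_2.
Solve for the ratio: x_2/x_1 = [4·p_1/p_2]^(1.5).
With the ratio pinned down, the budget gives x_1* = M/(p_1 + p_2·(x_2/x_1)) and x_2* = (x_2/x_1)·x_1*.
Numerically x_2/x_1 = 8.519757, so x_1* = 155/(14.6 + 14·8.519757) = 1.1578 and x_2* = 8.519757·1.1578 = 9.864.

x_1* = 1.1578, x_2* = 9.864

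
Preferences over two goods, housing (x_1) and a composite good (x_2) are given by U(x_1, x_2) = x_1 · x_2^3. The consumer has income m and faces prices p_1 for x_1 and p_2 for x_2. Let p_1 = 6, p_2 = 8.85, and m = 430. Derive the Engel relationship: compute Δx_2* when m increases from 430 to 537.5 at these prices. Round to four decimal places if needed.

Δx_2* = 9.1102

MU_x_1/MU_x_2 = (x_2)/(3·x_1); tangency sets this equal to p_1/p_2.
Rearranging, p_2·x_2 = 3·p_1·x_1. Substituting into the budget gives p_1·x_1·(1 + 3) = m.
Demand: x_1*(p_1,p_2,m) = 0.25·m/p_1 and x_2* = 0.75·m/p_2.
At p_1=6, p_2=8.85, m=430: x_2* = 0.75·430/8.85 = 36.4407.
At m' = 537.5: x_2* = 45.5508. Change: 45.5508 − 36.4407 = 9.1102.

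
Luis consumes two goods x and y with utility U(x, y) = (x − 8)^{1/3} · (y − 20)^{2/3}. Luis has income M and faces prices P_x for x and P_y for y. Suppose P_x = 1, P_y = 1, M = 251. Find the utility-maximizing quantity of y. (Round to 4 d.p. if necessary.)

MRS = (1/2)·(y−20)/(x−8). Tangency with P_x/P_y gives y−20 = 2·(P_x/P_y)·(x−8).
After buying the subsistence bundle (8, 20), a share 1/3 of the remaining income goes to x: x* = 8 + 1/3·(M − 8P_x − 20P_y)/P_x.
Discretionary income = 251 − 8·1 − 20·1 = 223; y* = 20 + 2/3·223/1 = 168.6667.

y* = 168.6667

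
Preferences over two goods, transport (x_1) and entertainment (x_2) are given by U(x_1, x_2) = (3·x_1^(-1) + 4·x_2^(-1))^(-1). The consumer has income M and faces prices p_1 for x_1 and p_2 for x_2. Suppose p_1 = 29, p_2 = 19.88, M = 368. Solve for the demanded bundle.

x_1* = 6.4874, x_2* = 9.0476

From the CES first-order condition, (3/4)·(x_2/x_1)^(2) = p_1/p_2.
Solve for the ratio: x_2/x_1 = [(4/3)·p_1/p_2]^(0.5).
Substitute x_2 = (x_2/x_1)·x_1 into the budget: x_1* = M/(p_1 + p_2·(x_2/x_1)).
Numerically x_2/x_1 = 1.394634, so x_1* = 368/(29 + 19.88·1.394634) = 6.4874 and x_2* = 1.394634·6.4874 = 9.0476.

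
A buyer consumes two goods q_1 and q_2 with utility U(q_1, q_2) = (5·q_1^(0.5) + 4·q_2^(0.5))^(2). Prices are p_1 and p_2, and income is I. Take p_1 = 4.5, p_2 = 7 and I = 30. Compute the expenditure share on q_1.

MU_q_1 ∝ 5·q_1^(-0.5), MU_q_2 ∝ 4·q_2^(-0.5), so MRS = (5/4)·(q_2/q_1)^(0.5) = p_1/p_2.
Solve for the ratio: q_2/q_1 = [(4/5)·p_1/p_2]^(2).
Substitute q_2 = (q_2/q_1)·q_1 into the budget: q_1* = I/(p_1 + p_2·(q_2/q_1)).
Numerically q_2/q_1 = 0.26449, so q_1* = 30/(4.5 + 7·0.26449) = 4.7233 and q_2* = 0.26449·4.7233 = 1.2493.
Expenditure on q_1: 4.5·4.7233 = 21.2551; share = 0.7085.

share on q_1 = 0.7085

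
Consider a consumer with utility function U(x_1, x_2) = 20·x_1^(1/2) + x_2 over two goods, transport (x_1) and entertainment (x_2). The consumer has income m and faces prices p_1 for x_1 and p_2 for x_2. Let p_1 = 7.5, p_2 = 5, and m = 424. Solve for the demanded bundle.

x_1* = 44.4444, x_2* = 18.1333

Set MRS = p_1/p_2: 10·x_1^(−1/2) = p_1/p_2.
Solve: √x_1 = 10·p_2/p_1, so x_1*(p_1,p_2) = (10·p_2/p_1)², and x_2* = (m − p_1·x_1*)/p_2.
Plugging in: x_1* = (10·5/7.5)² = 44.4444, x_2* = 18.1333.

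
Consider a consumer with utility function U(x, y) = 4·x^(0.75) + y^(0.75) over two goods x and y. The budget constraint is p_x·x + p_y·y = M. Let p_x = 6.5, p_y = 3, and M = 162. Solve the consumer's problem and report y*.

From the CES first-order condition, 4·(y/x)^(0.25) = p_x/p_y.
Solve for the ratio: y/x = [(1/4)·p_x/p_y]^(4).
With the ratio pinned down, the budget gives x* = M/(p_x + p_y·(y/x)) and y* = (y/x)·x*.
Numerically y/x = 0.086085, so x* = 162/(6.5 + 3·0.086085) = 23.9707 and y* = 0.086085·23.9707 = 2.0635.

y* = 2.0635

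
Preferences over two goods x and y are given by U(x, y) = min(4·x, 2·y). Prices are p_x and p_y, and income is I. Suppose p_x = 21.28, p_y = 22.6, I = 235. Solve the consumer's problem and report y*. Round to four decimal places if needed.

y* = 7.0698

Leontief preferences: the optimum is at the kink where x/2 = y/4, i.e. y = 2·x.
Budget: p_x·x + p_y·2·x = I, so (2·p_x + 4·p_y)·x = 2·I.
Demand: x*(p_x,p_y,I) = 2·I/(2·p_x + 4·p_y), y* = 4·I/(2·p_x + 4·p_y).
Here 2·21.28 + 4·22.6 = 132.96, giving y* = 7.0698.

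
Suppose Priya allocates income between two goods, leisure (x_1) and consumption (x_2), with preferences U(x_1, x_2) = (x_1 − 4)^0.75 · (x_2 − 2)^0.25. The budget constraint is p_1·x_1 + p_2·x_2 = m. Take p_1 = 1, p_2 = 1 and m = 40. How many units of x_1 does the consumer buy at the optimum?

x_1* = 29.5

Let x_1' = x_1−4, x_2' = x_2−2. MRS = 3·x_2'/x_1' = p_1/p_2.
After buying the subsistence bundle (4, 2), a share 0.75 of the remaining income goes to x_1: x_1* = 4 + 0.75·(m − 4p_1 − 2p_2)/p_1.
Discretionary income = 40 − 4·1 − 2·1 = 34; x_1* = 4 + 0.75·34/1 = 29.5.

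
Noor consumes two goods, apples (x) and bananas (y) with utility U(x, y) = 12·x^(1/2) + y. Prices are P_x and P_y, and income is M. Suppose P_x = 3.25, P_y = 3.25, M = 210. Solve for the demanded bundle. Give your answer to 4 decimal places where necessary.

MU_x = 6/√x, MU_y = 1. Tangency: 6/√x = P_x/P_y.
Thus x* = (6·P_y/P_x)² — independent of M — with the rest of income spent on y.
Plugging in: x* = (6·3.25/3.25)² = 36, y* = 28.6154.

x* = 36, y* = 28.6154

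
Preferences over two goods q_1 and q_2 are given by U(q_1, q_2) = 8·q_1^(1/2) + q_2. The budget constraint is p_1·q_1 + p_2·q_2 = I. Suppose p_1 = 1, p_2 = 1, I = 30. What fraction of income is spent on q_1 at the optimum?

share on q_1 = 0.5333

Set MRS = p_1/p_2: 4·q_1^(−1/2) = p_1/p_2.
Solve: √q_1 = 4·p_2/p_1, so q_1*(p_1,p_2) = (4·p_2/p_1)², and q_2* = (I − p_1·q_1*)/p_2.
Plugging in: q_1* = (4·1/1)² = 16, q_2* = 14.
Expenditure on q_1: 1·16 = 16; share = 0.5333.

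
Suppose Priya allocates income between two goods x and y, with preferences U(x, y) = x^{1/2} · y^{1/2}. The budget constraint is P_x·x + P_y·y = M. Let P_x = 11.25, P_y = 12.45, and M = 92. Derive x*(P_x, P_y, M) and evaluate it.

Tangency: MRS = y/x = P_x/P_y.
Rearranging, P_y·y = P_x·x. Substituting into the budget gives P_x·x·(1 + 1) = M.
Demand: x*(P_x,P_y,M) = 0.5·M/P_x and y* = 0.5·M/P_y.
At P_x=11.25, P_y=12.45, M=92: x* = 0.5·92/11.25 = 4.0889.

x* = 4.0889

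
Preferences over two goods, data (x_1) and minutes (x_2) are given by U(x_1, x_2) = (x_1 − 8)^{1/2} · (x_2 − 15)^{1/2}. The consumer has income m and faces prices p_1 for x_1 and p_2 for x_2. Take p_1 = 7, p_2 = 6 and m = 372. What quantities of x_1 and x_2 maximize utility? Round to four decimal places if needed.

Let x_1' = x_1−8, x_2' = x_2−15. MRS = x_2'/x_1' = p_1/p_2.
Substituting into the budget: x_1* = 8 + 0.5·(m − 8·p_1 − 15·p_2)/p_1, and x_2* = 15 + 0.5·(…)/p_2.
Discretionary income = 372 − 8·7 − 15·6 = 226; x_1* = 8 + 0.5·226/7 = 24.1429; x_2* = 15 + 0.5·226/6 = 33.8333.

x_1* = 24.1429, x_2* = 33.8333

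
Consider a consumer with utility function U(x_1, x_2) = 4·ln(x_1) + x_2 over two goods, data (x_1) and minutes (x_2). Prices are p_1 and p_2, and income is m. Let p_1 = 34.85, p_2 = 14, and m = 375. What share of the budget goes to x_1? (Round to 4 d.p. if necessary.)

share on x_1 = 0.1493

Set MRS = p_1/p_2: (4/x_1)/1 = p_1/p_2.
So x_1*(p_1,p_2) = 4·p_2/p_1, independent of income; and x_2* = (m − 4·p_2)/p_2.
At the given prices: x_1* = 4·14/34.85 = 1.6069, and x_2* = 22.7857.
Expenditure on x_1: 34.85·1.6069 = 56; share = 0.1493.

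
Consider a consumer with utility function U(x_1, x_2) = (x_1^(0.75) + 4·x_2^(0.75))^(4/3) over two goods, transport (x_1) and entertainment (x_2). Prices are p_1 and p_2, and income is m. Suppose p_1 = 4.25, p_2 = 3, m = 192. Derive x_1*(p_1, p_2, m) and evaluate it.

From the CES first-order condition, (1/4)·(x_2/x_1)^(0.25) = p_1/p_2.
Solve for the ratio: x_2/x_1 = [4·p_1/p_2]^(4).
With the ratio pinned down, the budget gives x_1* = m/(p_1 + p_2·(x_2/x_1)) and x_2* = (x_2/x_1)·x_1*.
Numerically x_2/x_1 = 1031.123457, so x_1* = 192/(4.25 + 3·1031.123457) = 0.062.

x_1* = 0.062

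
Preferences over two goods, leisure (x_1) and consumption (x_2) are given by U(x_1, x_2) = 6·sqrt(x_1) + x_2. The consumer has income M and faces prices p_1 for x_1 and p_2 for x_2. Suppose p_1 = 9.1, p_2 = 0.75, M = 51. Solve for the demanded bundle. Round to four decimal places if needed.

x_1* = 0.0611, x_2* = 67.2582

Set MRS = p_1/p_2: 3·x_1^(−1/2) = p_1/p_2.
Thus x_1* = (3·p_2/p_1)² — independent of M — with the rest of income spent on x_2.
Plugging in: x_1* = (3·0.75/9.1)² = 0.0611, x_2* = 67.2582.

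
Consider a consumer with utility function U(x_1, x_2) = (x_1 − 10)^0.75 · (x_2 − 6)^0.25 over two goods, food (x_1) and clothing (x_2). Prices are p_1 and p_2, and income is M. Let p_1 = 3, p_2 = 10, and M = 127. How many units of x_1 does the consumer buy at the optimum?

x_1* = 19.25

Let x_1' = x_1−10, x_2' = x_2−6. MRS = 3·x_2'/x_1' = p_1/p_2.
After buying the subsistence bundle (10, 6), a share 0.75 of the remaining income goes to x_1: x_1* = 10 + 0.75·(M − 10p_1 − 6p_2)/p_1.
Discretionary income = 127 − 10·3 − 6·10 = 37; x_1* = 10 + 0.75·37/3 = 19.25.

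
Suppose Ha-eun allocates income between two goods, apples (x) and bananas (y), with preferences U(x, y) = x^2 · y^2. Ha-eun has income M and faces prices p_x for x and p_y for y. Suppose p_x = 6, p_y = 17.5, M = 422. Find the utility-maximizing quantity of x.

Demand: x*(p_x,p_y,M) = 0.5·M/p_x and y* = 0.5·M/p_y.
At p_x=6, p_y=17.5, M=422: x* = 0.5·422/6 = 35.1667.

x* = 35.1667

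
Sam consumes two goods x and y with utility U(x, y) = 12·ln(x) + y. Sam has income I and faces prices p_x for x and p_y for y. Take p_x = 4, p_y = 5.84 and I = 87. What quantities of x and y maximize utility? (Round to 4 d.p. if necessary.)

Set MRS = p_x/p_y: (12/x)/1 = p_x/p_y.
So x*(p_x,p_y) = 12·p_y/p_x, independent of income; and y* = (I − 12·p_y)/p_y.
At the given prices: x* = 12·5.84/4 = 17.52, and y* = 2.8973.

x* = 17.52, y* = 2.8973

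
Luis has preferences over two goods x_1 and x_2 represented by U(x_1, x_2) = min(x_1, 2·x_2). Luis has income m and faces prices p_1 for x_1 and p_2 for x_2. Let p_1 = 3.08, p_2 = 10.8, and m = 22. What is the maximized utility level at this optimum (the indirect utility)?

Leontief preferences: the optimum is at the kink where x_1/2 = x_2/1, i.e. x_2 = (1/2)·x_1.
Budget: p_1·x_1 + p_2·(1/2)·x_1 = m, so (2·p_1 + p_2)·x_1 = 2·m.
Demand: x_1*(p_1,p_2,m) = 2·m/(2·p_1 + p_2), x_2* = m/(2·p_1 + p_2).
Here 2·3.08 + 10.8 = 16.96, giving x_1* = 2.5943 and x_2* = 1.2972.
Utility at the optimum: U(2.5943, 1.2972) = 2.5943.

V = 2.5943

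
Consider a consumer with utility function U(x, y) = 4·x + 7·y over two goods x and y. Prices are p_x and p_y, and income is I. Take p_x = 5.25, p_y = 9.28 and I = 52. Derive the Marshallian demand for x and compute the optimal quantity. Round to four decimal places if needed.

Linear utility — the consumer picks whichever good has higher MU/price: 4/5.25 = 0.7619 vs 7/9.28 = 0.7543.
x gives more utility per dollar, so spend all income on x: x* = I/p_x, y* = 0.
Numerically: x* = 9.9048, y* = 0.

x* = 9.9048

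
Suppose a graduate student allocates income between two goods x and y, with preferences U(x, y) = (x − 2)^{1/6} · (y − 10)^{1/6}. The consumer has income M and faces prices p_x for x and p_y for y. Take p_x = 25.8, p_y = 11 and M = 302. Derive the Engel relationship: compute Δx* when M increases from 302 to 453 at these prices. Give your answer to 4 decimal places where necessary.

Δx* = 2.9264

This is Cobb-Douglas in (x−2, y−10): tangency gives 1/6·p_y·(y−10) = 1/6·p_x·(x−2).
Substituting into the budget: x* = 2 + 0.5·(M − 2·p_x − 10·p_y)/p_x, and y* = 10 + 0.5·(…)/p_y.
Discretionary income = 302 − 2·25.8 − 10·11 = 140.4; x* = 2 + 0.5·140.4/25.8 = 4.7209.
At M' = 453: x* = 7.6473. Change: 7.6473 − 4.7209 = 2.9264.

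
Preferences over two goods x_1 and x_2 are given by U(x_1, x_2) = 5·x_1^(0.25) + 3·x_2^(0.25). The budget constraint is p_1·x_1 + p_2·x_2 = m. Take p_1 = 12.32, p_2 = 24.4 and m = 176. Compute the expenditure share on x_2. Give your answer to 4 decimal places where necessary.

share on x_2 = 0.2872

MU_x_1 ∝ 5·x_1^(-0.75), MU_x_2 ∝ 3·x_2^(-0.75), so MRS = (5/3)·(x_2/x_1)^(0.75) = p_1/p_2.
Solve for the ratio: x_2/x_1 = [(3/5)·p_1/p_2]^(4/3).
With the ratio pinned down, the budget gives x_1* = m/(p_1 + p_2·(x_2/x_1)) and x_2* = (x_2/x_1)·x_1*.
Numerically x_2/x_1 = 0.203468, so x_1* = 176/(12.32 + 24.4·0.203468) = 10.1825 and x_2* = 0.203468·10.1825 = 2.0718.
Expenditure on x_2: 24.4·2.0718 = 50.5521; share = 0.2872.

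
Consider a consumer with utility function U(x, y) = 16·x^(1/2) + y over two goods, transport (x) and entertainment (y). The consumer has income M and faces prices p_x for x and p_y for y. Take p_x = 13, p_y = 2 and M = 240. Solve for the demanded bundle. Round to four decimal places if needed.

Utility is quasi-linear in y; the FOC for x is 8/√x = p_x/p_y.
Thus x* = (8·p_y/p_x)² — independent of M — with the rest of income spent on y.
Plugging in: x* = (8·2/13)² = 1.5148, y* = 110.1538.

x* = 1.5148, y* = 110.1538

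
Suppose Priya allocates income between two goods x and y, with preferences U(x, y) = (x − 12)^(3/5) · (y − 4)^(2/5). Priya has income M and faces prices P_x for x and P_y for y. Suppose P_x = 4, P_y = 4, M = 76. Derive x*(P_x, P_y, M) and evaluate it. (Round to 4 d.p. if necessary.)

Let x' = x−12, y' = y−4. MRS = (3/2)·y'/x' = P_x/P_y.
Substituting into the budget: x* = 12 + 0.6·(M − 12·P_x − 4·P_y)/P_x, and y* = 4 + 0.4·(…)/P_y.
Discretionary income = 76 − 12·4 − 4·4 = 12; x* = 12 + 0.6·12/4 = 13.8.

x* = 13.8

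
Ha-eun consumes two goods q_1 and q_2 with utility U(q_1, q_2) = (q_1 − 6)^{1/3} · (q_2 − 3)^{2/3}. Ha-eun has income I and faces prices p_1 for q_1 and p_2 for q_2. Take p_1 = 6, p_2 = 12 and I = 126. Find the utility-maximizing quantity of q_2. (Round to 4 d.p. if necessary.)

q_2* = 6

This is Cobb-Douglas in (q_1−6, q_2−3): tangency gives 1/3·p_2·(q_2−3) = 2/3·p_1·(q_1−6).
Substituting into the budget: q_1* = 6 + 1/3·(I − 6·p_1 − 3·p_2)/p_1, and q_2* = 3 + 2/3·(…)/p_2.
Discretionary income = 126 − 6·6 − 3·12 = 54; q_2* = 3 + 2/3·54/12 = 6.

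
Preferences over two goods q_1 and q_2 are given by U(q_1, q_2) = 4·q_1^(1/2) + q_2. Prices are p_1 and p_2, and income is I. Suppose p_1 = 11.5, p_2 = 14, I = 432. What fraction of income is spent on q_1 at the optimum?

share on q_1 = 0.1578

Set MRS = p_1/p_2: 2·q_1^(−1/2) = p_1/p_2.
Thus q_1* = (2·p_2/p_1)² — independent of I — with the rest of income spent on q_2.
Plugging in: q_1* = (2·14/11.5)² = 5.9282, q_2* = 25.9876.
Expenditure on q_1: 11.5·5.9282 = 68.1739; share = 0.1578.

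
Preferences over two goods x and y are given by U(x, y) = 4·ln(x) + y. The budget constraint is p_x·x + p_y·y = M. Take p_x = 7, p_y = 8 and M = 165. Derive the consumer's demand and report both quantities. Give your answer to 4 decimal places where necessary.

x* = 4.5714, y* = 16.625

MU_x = 4/x, MU_y = 1. Tangency: 4/x = p_x/p_y.
So x*(p_x,p_y) = 4·p_y/p_x, independent of income; and y* = (M − 4·p_y)/p_y.
At the given prices: x* = 4·8/7 = 4.5714, and y* = 16.625.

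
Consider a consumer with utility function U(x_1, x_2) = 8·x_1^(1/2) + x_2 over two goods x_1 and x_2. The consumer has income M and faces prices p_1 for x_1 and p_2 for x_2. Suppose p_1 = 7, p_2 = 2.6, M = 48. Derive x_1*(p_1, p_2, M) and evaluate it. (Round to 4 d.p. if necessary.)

Utility is quasi-linear in x_2; the FOC for x_1 is 4/√x_1 = p_1/p_2.
Thus x_1* = (4·p_2/p_1)² — independent of M — with the rest of income spent on x_2.
Plugging in: x_1* = (4·2.6/7)² = 2.2073.

x_1* = 2.2073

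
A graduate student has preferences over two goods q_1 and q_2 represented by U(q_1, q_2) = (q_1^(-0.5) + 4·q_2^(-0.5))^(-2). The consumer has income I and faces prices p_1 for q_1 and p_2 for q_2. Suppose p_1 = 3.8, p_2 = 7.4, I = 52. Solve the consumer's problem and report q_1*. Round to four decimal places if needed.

From the CES first-order condition, (1/4)·(q_2/q_1)^(1.5) = p_1/p_2.
Solve for the ratio: q_2/q_1 = [4·p_1/p_2]^(2/3).
With the ratio pinned down, the budget gives q_1* = I/(p_1 + p_2·(q_2/q_1)) and q_2* = (q_2/q_1)·q_1*.
Numerically q_2/q_1 = 1.615876, so q_1* = 52/(3.8 + 7.4·1.615876) = 3.3.

q_1* = 3.3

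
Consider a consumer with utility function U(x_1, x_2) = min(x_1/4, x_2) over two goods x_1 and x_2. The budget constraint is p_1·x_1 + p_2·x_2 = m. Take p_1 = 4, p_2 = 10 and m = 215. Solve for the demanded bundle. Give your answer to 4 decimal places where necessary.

x_1* = 33.0769, x_2* = 8.2692

Demand: x_1*(p_1,p_2,m) = 4·m/(4·p_1 + p_2), x_2* = m/(4·p_1 + p_2).
Here 4·4 + 10 = 26, giving x_1* = 33.0769 and x_2* = 8.2692.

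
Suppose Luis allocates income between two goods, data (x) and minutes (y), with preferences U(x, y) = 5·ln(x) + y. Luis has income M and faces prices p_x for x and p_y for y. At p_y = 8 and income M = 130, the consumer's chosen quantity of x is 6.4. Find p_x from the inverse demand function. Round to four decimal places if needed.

MU_x = 5/x, MU_y = 1. Tangency: 5/x = p_x/p_y.
So x*(p_x,p_y) = 5·p_y/p_x, independent of income; and y* = (M − 5·p_y)/p_y.
Set x* = 6.4 in the demand function and solve for p_x: p_x = 6.25.

p_x = 6.25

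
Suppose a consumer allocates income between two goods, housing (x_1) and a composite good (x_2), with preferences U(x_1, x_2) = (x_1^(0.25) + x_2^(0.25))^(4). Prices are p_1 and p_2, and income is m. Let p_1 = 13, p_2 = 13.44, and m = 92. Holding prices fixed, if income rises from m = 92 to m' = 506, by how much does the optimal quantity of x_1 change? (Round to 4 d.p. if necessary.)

Δx_1* = 16.0114

From the CES first-order condition, (x_2/x_1)^(0.75) = p_1/p_2.
Solve for the ratio: x_2/x_1 = [p_1/p_2]^(4/3).
With the ratio pinned down, the budget gives x_1* = m/(p_1 + p_2·(x_2/x_1)) and x_2* = (x_2/x_1)·x_1*.
Numerically x_2/x_1 = 0.956589, so x_1* = 92/(13 + 13.44·0.956589) = 3.5581.
At m' = 506: x_1* = 19.5695. Change: 19.5695 − 3.5581 = 16.0114.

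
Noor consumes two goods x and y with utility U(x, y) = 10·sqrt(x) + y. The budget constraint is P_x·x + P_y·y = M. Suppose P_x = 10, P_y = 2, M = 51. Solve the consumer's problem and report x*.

MU_x = 5/√x, MU_y = 1. Tangency: 5/√x = P_x/P_y.
Solve: √x = 5·P_y/P_x, so x*(P_x,P_y) = (5·P_y/P_x)², and y* = (M − P_x·x*)/P_y.
Plugging in: x* = (5·2/10)² = 1.

x* = 1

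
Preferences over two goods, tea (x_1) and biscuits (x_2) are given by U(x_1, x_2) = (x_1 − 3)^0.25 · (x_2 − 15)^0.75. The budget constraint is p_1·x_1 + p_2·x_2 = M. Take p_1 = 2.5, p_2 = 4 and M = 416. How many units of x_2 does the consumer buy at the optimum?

x_2* = 80.3438

MRS = (1/3)·(x_2−15)/(x_1−3). Tangency with p_1/p_2 gives x_2−15 = 3·(p_1/p_2)·(x_1−3).
After buying the subsistence bundle (3, 15), a share 0.25 of the remaining income goes to x_1: x_1* = 3 + 0.25·(M − 3p_1 − 15p_2)/p_1.
Discretionary income = 416 − 3·2.5 − 15·4 = 348.5; x_2* = 15 + 0.75·348.5/4 = 80.3438.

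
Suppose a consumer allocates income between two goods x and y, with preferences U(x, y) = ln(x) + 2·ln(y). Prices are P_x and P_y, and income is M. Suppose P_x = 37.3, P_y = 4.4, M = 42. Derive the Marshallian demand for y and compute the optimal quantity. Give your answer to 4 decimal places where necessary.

MU_x/MU_y = (y)/(2·x); tangency sets this equal to P_x/P_y.
So P_y·y = 2·P_x·x; combined with the budget, a share 1/3 of income goes to x.
Demand: x*(P_x,P_y,M) = 1/3·M/P_x and y* = 2/3·M/P_y.
At P_x=37.3, P_y=4.4, M=42: y* = 2/3·42/4.4 = 6.3636.

y* = 6.3636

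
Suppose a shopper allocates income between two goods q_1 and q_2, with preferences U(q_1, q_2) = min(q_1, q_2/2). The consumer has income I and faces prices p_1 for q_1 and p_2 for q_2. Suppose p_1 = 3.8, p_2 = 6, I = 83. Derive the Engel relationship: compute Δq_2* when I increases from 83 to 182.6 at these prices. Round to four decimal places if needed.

Δq_2* = 12.6076

Leontief preferences: the optimum is at the kink where q_1/1 = q_2/2, i.e. q_2 = 2·q_1.
Budget: p_1·q_1 + p_2·2·q_1 = I, so (p_1 + 2·p_2)·q_1 = I.
Demand: q_1*(p_1,p_2,I) = I/(p_1 + 2·p_2), q_2* = 2·I/(p_1 + 2·p_2).
Here 3.8 + 2·6 = 15.8, giving q_2* = 10.5063.
At I' = 182.6: q_2* = 23.1139. Change: 23.1139 − 10.5063 = 12.6076.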